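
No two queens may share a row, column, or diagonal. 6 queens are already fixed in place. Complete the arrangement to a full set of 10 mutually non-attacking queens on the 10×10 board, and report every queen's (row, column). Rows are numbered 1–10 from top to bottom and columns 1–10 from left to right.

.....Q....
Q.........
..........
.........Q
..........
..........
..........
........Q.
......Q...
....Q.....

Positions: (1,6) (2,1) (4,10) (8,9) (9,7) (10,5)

(1,6) (2,1) (3,3) (4,10) (5,8) (6,2) (7,4) (8,9) (9,7) (10,5)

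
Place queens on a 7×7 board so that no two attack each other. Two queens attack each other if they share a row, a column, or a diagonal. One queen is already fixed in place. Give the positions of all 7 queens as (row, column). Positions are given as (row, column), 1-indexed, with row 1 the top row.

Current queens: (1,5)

Row 2: attacked by (1,5)→{4,5,6}. Safe: 1, 2, 3, 7. Place at column 3.
Row 3: attacked by (1,5)→{3,5,7}; (2,3)→{2,3,4}. Safe: 1, 6. Place at column 1.
Row 4: attacked by (1,5)→{2,5}; (2,3)→{1,3,5}; (3,1)→{1,2}. Safe: 4, 6, 7. Place at column 6.
Row 5: attacked by (1,5)→{1,5}; (2,3)→{3,6}; (3,1)→{1,3}; (4,6)→{5,6,7}. Safe: 2, 4. Place at column 4.
Row 6: attacked by (1,5)→{5}; (2,3)→{3,7}; (3,1)→{1,4}; (4,6)→{4,6}; (5,4)→{3,4,5}. Safe: 2. Place at column 2.
Row 7: attacked by (1,5)→{5}; (2,3)→{3}; (3,1)→{1,5}; (4,6)→{3,6}; (5,4)→{2,4,6}; (6,2)→{1,2,3}. Safe: 7. Place at column 7.
Columns [5, 3, 1, 6, 4, 2, 7], r−c [-4, -1, 2, -2, 1, 4, 0], r+c [6, 5, 4, 10, 9, 8, 14] are all distinct, so no two queens attack.

(1,5) (2,3) (3,1) (4,6) (5,4) (6,2) (7,7)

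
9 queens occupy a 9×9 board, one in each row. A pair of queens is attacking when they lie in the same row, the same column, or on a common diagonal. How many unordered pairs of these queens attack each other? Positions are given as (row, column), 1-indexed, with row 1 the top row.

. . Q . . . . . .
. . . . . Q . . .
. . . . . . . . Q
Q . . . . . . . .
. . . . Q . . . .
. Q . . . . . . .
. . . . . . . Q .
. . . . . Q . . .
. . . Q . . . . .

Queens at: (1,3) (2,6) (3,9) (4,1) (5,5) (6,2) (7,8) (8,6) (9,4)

Same column: (2,6)–(8,6) (column 6).
Same diagonal: (2,6)–(6,2) (|2−6| = |6−2| = 4).
Total attacking pairs: 2.

2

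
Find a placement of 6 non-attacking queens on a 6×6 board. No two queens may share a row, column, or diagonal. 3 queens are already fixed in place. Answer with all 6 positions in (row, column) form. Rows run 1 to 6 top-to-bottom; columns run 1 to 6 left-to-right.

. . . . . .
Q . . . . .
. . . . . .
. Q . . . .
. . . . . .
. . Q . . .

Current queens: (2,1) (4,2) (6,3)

(1,4) (2,1) (3,5) (4,2) (5,6) (6,3)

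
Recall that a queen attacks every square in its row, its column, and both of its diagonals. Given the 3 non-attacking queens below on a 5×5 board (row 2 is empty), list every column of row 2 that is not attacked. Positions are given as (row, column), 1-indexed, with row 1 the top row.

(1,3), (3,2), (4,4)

columns 5

(1,3) attacks row 2 at column 3 and diagonals 2, 4.
(3,2) attacks row 2 at column 2 and diagonals 1, 3.
(4,4) attacks row 2 at column 4 and diagonals 2.
Attacked columns: {1, 2, 3, 4}. Safe: {5}.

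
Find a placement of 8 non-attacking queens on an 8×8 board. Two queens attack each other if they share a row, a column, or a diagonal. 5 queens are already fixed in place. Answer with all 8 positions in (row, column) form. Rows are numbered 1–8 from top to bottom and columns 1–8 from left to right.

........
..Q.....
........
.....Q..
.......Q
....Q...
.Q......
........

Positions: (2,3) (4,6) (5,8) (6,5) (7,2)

(1,7) (2,3) (3,1) (4,6) (5,8) (6,5) (7,2) (8,4)

Row 1: attacked by (2,3)→{2,3,4}; (4,6)→{3,6}; (5,8)→{4,8}; (6,5)→{5}; (7,2)→{2,8}. Safe: 1, 7. Place at column 7.
Row 3: attacked by (1,7)→{5,7}; (2,3)→{2,3,4}; (4,6)→{5,6,7}; (5,8)→{6,8}; (6,5)→{2,5,8}; (7,2)→{2,6}. Safe: 1. Place at column 1.
Row 8: attacked by (1,7)→{7}; (2,3)→{3}; (3,1)→{1,6}; (4,6)→{2,6}; (5,8)→{5,8}; (6,5)→{3,5,7}; (7,2)→{1,2,3}. Safe: 4. Place at column 4.
Columns [7, 3, 1, 6, 8, 5, 2, 4], r−c [-6, -1, 2, -2, -3, 1, 5, 4], r+c [8, 5, 4, 10, 13, 11, 9, 12] are all distinct, so no two queens attack.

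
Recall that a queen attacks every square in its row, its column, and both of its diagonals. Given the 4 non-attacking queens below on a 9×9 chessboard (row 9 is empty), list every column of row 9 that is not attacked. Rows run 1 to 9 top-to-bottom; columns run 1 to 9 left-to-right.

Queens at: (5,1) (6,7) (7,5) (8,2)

(5,1) attacks row 9 at column 1 and diagonals 5.
(6,7) attacks row 9 at column 7 and diagonals 4.
(7,5) attacks row 9 at column 5 and diagonals 3, 7.
(8,2) attacks row 9 at column 2 and diagonals 1, 3.
Attacked columns: {1, 2, 3, 4, 5, 7}. Safe: {6, 8, 9}.

columns 6, 8, 9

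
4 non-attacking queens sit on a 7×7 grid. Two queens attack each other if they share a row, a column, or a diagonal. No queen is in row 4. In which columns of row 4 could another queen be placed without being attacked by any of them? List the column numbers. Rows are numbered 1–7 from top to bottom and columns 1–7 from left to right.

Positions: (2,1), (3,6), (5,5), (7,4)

(2,1) attacks row 4 at column 1 and diagonals 3.
(3,6) attacks row 4 at column 6 and diagonals 5, 7.
(5,5) attacks row 4 at column 5 and diagonals 4, 6.
(7,4) attacks row 4 at column 4 and diagonals 1, 7.
Attacked columns: {1, 3, 4, 5, 6, 7}. Safe: {2}.

columns 2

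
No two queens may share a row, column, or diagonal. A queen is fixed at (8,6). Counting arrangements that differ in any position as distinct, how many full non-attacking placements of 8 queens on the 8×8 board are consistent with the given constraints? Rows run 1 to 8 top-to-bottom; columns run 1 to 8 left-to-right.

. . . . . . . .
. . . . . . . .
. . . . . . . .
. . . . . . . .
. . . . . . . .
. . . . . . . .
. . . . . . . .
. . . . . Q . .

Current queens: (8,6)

16

Branch on row 1: col 1 → 0; col 2 → 0; col 3 → 5; col 4 → 4; col 5 → 3; col 7 → 2; col 8 → 2.
Sum: 0 + 0 + 5 + 4 + 3 + 2 + 2 = 16.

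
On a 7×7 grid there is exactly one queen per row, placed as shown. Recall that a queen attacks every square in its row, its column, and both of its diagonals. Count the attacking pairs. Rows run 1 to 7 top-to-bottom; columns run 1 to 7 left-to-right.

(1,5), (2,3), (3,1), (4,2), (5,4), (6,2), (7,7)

Same column: (4,2)–(6,2) (column 2).
Same diagonal: (1,5)–(4,2) (|1−4| = |5−2| = 3); (3,1)–(4,2) (|3−4| = |1−2| = 1).
Total attacking pairs: 3.

3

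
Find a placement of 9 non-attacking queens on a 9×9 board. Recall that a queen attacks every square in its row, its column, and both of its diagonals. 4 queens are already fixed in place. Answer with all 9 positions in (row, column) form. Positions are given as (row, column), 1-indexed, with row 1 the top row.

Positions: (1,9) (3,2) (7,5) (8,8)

(1,9) (2,6) (3,2) (4,7) (5,1) (6,3) (7,5) (8,8) (9,4)

Row 2: attacked by (1,9)→{8,9}; (3,2)→{1,2,3}; (7,5)→{5}; (8,8)→{2,8}. Safe: 4, 6, 7. Place at column 6.
Row 4: attacked by (1,9)→{6,9}; (2,6)→{4,6,8}; (3,2)→{1,2,3}; (7,5)→{2,5,8}; (8,8)→{4,8}. Safe: 7. Place at column 7.
Row 5: attacked by (1,9)→{5,9}; (2,6)→{3,6,9}; (3,2)→{2,4}; (4,7)→{6,7,8}; (7,5)→{3,5,7}; (8,8)→{5,8}. Safe: 1. Place at column 1.
Row 6: attacked by (1,9)→{4,9}; (2,6)→{2,6}; (3,2)→{2,5}; (4,7)→{5,7,9}; (5,1)→{1,2}; (7,5)→{4,5,6}; (8,8)→{6,8}. Safe: 3. Place at column 3.
Row 9: attacked by (1,9)→{1,9}; (2,6)→{6}; (3,2)→{2,8}; (4,7)→{2,7}; (5,1)→{1,5}; (6,3)→{3,6}; (7,5)→{3,5,7}; (8,8)→{7,8,9}. Safe: 4. Place at column 4.
Columns [9, 6, 2, 7, 1, 3, 5, 8, 4], r−c [-8, -4, 1, -3, 4, 3, 2, 0, 5], r+c [10, 8, 5, 11, 6, 9, 12, 16, 13] are all distinct, so no two queens attack.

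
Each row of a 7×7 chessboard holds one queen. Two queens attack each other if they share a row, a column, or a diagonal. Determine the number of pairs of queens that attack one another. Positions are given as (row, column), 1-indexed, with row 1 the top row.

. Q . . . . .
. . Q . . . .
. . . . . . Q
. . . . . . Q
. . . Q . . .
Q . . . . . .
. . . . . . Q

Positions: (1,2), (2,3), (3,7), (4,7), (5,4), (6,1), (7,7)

Same column: (3,7)–(4,7) (column 7); (3,7)–(7,7) (column 7); (4,7)–(7,7) (column 7).
Same diagonal: (1,2)–(2,3) (|1−2| = |2−3| = 1).
Total attacking pairs: 4.

4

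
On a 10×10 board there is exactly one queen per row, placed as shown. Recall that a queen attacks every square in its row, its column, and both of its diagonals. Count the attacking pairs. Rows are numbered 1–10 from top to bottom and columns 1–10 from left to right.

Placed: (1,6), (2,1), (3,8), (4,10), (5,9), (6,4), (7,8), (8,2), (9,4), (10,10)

Same column: (3,8)–(7,8) (column 8); (4,10)–(10,10) (column 10); (6,4)–(9,4) (column 4).
Same diagonal: (1,6)–(3,8) (|1−3| = |6−8| = 2); (4,10)–(5,9) (|4−5| = |10−9| = 1); (6,4)–(8,2) (|6−8| = |4−2| = 2).
Total attacking pairs: 6.

6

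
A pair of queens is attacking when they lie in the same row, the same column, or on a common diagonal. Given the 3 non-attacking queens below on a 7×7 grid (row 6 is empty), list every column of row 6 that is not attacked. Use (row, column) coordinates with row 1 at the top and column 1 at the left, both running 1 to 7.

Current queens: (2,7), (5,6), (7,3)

columns 1

(2,7) attacks row 6 at column 7 and diagonals 3.
(5,6) attacks row 6 at column 6 and diagonals 5, 7.
(7,3) attacks row 6 at column 3 and diagonals 2, 4.
Attacked columns: {2, 3, 4, 5, 6, 7}. Safe: {1}.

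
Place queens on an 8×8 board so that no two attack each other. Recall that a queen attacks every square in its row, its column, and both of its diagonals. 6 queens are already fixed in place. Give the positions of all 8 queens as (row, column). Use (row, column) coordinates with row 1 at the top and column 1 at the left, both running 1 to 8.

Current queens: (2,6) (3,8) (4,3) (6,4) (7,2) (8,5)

Row 1: attacked by (2,6)→{5,6,7}; (3,8)→{6,8}; (4,3)→{3,6}; (6,4)→{4}; (7,2)→{2,8}; (8,5)→{5}. Safe: 1. Place at column 1.
Row 5: attacked by (1,1)→{1,5}; (2,6)→{3,6}; (3,8)→{6,8}; (4,3)→{2,3,4}; (6,4)→{3,4,5}; (7,2)→{2,4}; (8,5)→{2,5,8}. Safe: 7. Place at column 7.
Columns [1, 6, 8, 3, 7, 4, 2, 5], r−c [0, -4, -5, 1, -2, 2, 5, 3], r+c [2, 8, 11, 7, 12, 10, 9, 13] are all distinct, so no two queens attack.

(1,1) (2,6) (3,8) (4,3) (5,7) (6,4) (7,2) (8,5)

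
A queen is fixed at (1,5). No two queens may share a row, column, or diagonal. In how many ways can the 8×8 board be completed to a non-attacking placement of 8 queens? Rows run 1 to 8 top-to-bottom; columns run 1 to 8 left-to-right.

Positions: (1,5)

18

Branch on row 2: col 1 → 3; col 2 → 4; col 3 → 3; col 7 → 6; col 8 → 2.
Sum: 3 + 4 + 3 + 6 + 2 = 18.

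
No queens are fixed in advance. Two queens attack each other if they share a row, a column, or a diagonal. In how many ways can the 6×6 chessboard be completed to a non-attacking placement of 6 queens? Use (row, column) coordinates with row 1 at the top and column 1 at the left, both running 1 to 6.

Branch on row 1: col 1 → 0; col 2 → 1; col 3 → 1; col 4 → 1; col 5 → 1; col 6 → 0.
Sum: 0 + 1 + 1 + 1 + 1 + 0 = 4.
(This is the classic 6-queens count.)

4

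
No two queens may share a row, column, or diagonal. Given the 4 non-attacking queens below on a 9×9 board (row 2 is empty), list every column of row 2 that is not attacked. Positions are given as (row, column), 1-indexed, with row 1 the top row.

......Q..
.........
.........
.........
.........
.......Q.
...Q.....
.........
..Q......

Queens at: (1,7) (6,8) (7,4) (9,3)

columns 1, 2, 5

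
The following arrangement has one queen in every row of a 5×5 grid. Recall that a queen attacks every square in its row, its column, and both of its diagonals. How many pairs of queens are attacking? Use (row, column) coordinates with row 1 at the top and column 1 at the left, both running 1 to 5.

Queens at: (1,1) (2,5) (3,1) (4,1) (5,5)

Same column: (1,1)–(3,1) (column 1); (1,1)–(4,1) (column 1); (2,5)–(5,5) (column 5); (3,1)–(4,1) (column 1).
Same diagonal: (1,1)–(5,5) (|1−5| = |1−5| = 4).
Total attacking pairs: 5.

5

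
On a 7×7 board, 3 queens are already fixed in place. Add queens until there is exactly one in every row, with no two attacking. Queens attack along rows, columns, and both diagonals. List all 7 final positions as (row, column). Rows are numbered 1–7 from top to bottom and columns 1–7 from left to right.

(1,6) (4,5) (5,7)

(1,6) (2,1) (3,3) (4,5) (5,7) (6,2) (7,4)

Row 2: attacked by (1,6)→{5,6,7}; (4,5)→{3,5,7}; (5,7)→{4,7}. Safe: 1, 2. Place at column 1.
Row 3: attacked by (1,6)→{4,6}; (2,1)→{1,2}; (4,5)→{4,5,6}; (5,7)→{5,7}. Safe: 3. Place at column 3.
Row 6: attacked by (1,6)→{1,6}; (2,1)→{1,5}; (3,3)→{3,6}; (4,5)→{3,5,7}; (5,7)→{6,7}. Safe: 2, 4. Place at column 2.
Row 7: attacked by (1,6)→{6}; (2,1)→{1,6}; (3,3)→{3,7}; (4,5)→{2,5}; (5,7)→{5,7}; (6,2)→{1,2,3}. Safe: 4. Place at column 4.
Columns [6, 1, 3, 5, 7, 2, 4], r−c [-5, 1, 0, -1, -2, 4, 3], r+c [7, 3, 6, 9, 12, 8, 11] are all distinct, so no two queens attack.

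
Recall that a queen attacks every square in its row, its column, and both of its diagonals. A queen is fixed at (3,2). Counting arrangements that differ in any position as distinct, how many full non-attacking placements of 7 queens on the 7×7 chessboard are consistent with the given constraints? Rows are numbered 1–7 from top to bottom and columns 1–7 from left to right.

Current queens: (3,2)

6

Branch on row 1: col 1 → 1; col 3 → 2; col 5 → 2; col 6 → 1; col 7 → 0.
Sum: 1 + 2 + 2 + 1 + 0 = 6.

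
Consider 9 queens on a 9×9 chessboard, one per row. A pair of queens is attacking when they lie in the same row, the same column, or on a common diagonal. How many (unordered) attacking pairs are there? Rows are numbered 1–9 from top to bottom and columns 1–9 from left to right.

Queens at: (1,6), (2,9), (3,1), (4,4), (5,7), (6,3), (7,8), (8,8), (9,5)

2

Same column: (7,8)–(8,8) (column 8).
Same diagonal: (4,4)–(8,8) (|4−8| = |4−8| = 4).
Total attacking pairs: 2.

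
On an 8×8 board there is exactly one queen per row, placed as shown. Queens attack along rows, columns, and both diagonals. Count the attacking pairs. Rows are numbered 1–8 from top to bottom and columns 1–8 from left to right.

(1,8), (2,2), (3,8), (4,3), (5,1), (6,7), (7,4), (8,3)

Same column: (1,8)–(3,8) (column 8); (4,3)–(8,3) (column 3).
Same diagonal: (3,8)–(7,4) (|3−7| = |8−4| = 4); (3,8)–(8,3) (|3−8| = |8−3| = 5); (7,4)–(8,3) (|7−8| = |4−3| = 1).
Total attacking pairs: 5.

5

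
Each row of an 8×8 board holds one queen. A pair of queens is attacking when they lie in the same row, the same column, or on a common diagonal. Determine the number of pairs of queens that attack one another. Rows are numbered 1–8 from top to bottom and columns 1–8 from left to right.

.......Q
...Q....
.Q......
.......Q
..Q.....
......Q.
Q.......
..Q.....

3

Same column: (1,8)–(4,8) (column 8); (5,3)–(8,3) (column 3).
Same diagonal: (5,3)–(7,1) (|5−7| = |3−1| = 2).
Total attacking pairs: 3.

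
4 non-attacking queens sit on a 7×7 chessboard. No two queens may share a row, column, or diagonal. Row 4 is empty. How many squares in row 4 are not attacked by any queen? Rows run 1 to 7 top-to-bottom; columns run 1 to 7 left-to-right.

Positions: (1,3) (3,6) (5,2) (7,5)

(1,3) attacks row 4 at column 3 and diagonals 6.
(3,6) attacks row 4 at column 6 and diagonals 5, 7.
(5,2) attacks row 4 at column 2 and diagonals 1, 3.
(7,5) attacks row 4 at column 5 and diagonals 2.
Attacked columns: {1, 2, 3, 5, 6, 7}. Safe: {4}.

1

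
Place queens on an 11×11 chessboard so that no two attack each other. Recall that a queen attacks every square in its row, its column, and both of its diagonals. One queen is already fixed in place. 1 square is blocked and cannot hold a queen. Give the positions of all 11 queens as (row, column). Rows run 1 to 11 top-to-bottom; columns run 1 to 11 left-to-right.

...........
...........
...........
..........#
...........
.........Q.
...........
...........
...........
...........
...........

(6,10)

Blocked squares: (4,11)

(1,7) (2,11) (3,6) (4,1) (5,5) (6,10) (7,8) (8,4) (9,2) (10,9) (11,3)

Row 1: attacked by (6,10)→{5,10}. Safe: 1, 2, 3, 4, 6, 7, 8, 9, 11. Place at column 7.
Row 2: attacked by (1,7)→{6,7,8}; (6,10)→{6,10}. Safe: 1, 2, 3, 4, 5, 9, 11. Place at column 11.
Row 3: attacked by (1,7)→{5,7,9}; (2,11)→{10,11}; (6,10)→{7,10}. Safe: 1, 2, 3, 4, 6, 8. Place at column 6.
Row 4: attacked by (1,7)→{4,7,10}; (2,11)→{9,11}; (3,6)→{5,6,7}; (6,10)→{8,10}. Blocked: 11. Safe: 1, 2, 3. Place at column 1.
Row 5: attacked by (1,7)→{3,7,11}; (2,11)→{8,11}; (3,6)→{4,6,8}; (4,1)→{1,2}; (6,10)→{9,10,11}. Safe: 5. Place at column 5.
Row 7: attacked by (1,7)→{1,7}; (2,11)→{6,11}; (3,6)→{2,6,10}; (4,1)→{1,4}; (5,5)→{3,5,7}; (6,10)→{9,10,11}. Safe: 8. Place at column 8.
Row 8: attacked by (1,7)→{7}; (2,11)→{5,11}; (3,6)→{1,6,11}; (4,1)→{1,5}; (5,5)→{2,5,8}; (6,10)→{8,10}; (7,8)→{7,8,9}. Safe: 3, 4. Place at column 4.
Row 9: attacked by (1,7)→{7}; (2,11)→{4,11}; (3,6)→{6}; (4,1)→{1,6}; (5,5)→{1,5,9}; (6,10)→{7,10}; (7,8)→{6,8,10}; (8,4)→{3,4,5}. Safe: 2. Place at column 2.
Row 10: attacked by (1,7)→{7}; (2,11)→{3,11}; (3,6)→{6}; (4,1)→{1,7}; (5,5)→{5,10}; (6,10)→{6,10}; (7,8)→{5,8,11}; (8,4)→{2,4,6}; (9,2)→{1,2,3}. Safe: 9. Place at column 9.
Row 11: attacked by (1,7)→{7}; (2,11)→{2,11}; (3,6)→{6}; (4,1)→{1,8}; (5,5)→{5,11}; (6,10)→{5,10}; (7,8)→{4,8}; (8,4)→{1,4,7}; (9,2)→{2,4}; (10,9)→{8,9,10}. Safe: 3. Place at column 3.
Columns [7, 11, 6, 1, 5, 10, 8, 4, 2, 9, 3], r−c [-6, -9, -3, 3, 0, -4, -1, 4, 7, 1, 8], r+c [8, 13, 9, 5, 10, 16, 15, 12, 11, 19, 14] are all distinct, so no two queens attack.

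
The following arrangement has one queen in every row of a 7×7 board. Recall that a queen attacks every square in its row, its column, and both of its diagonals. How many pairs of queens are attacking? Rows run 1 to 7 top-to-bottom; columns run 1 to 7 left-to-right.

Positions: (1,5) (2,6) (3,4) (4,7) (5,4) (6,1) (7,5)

Same column: (1,5)–(7,5) (column 5); (3,4)–(5,4) (column 4).
Same diagonal: (1,5)–(2,6) (|1−2| = |5−6| = 1); (3,4)–(6,1) (|3−6| = |4−1| = 3).
Total attacking pairs: 4.

4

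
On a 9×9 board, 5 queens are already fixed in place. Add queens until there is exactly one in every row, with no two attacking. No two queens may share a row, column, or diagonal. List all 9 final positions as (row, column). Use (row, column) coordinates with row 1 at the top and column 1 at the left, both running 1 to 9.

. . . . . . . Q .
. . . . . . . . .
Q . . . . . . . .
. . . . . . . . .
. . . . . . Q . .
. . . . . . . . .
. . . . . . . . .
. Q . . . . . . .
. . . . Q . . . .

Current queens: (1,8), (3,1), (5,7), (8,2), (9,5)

(1,8) (2,3) (3,1) (4,4) (5,7) (6,9) (7,6) (8,2) (9,5)

Row 2: attacked by (1,8)→{7,8,9}; (3,1)→{1,2}; (5,7)→{4,7}; (8,2)→{2,8}; (9,5)→{5}. Safe: 3, 6. Place at column 3.
Row 4: attacked by (1,8)→{5,8}; (2,3)→{1,3,5}; (3,1)→{1,2}; (5,7)→{6,7,8}; (8,2)→{2,6}; (9,5)→{5}. Safe: 4, 9. Place at column 4.
Row 6: attacked by (1,8)→{3,8}; (2,3)→{3,7}; (3,1)→{1,4}; (4,4)→{2,4,6}; (5,7)→{6,7,8}; (8,2)→{2,4}; (9,5)→{2,5,8}. Safe: 9. Place at column 9.
Row 7: attacked by (1,8)→{2,8}; (2,3)→{3,8}; (3,1)→{1,5}; (4,4)→{1,4,7}; (5,7)→{5,7,9}; (6,9)→{8,9}; (8,2)→{1,2,3}; (9,5)→{3,5,7}. Safe: 6. Place at column 6.
Columns [8, 3, 1, 4, 7, 9, 6, 2, 5], r−c [-7, -1, 2, 0, -2, -3, 1, 6, 4], r+c [9, 5, 4, 8, 12, 15, 13, 10, 14] are all distinct, so no two queens attack.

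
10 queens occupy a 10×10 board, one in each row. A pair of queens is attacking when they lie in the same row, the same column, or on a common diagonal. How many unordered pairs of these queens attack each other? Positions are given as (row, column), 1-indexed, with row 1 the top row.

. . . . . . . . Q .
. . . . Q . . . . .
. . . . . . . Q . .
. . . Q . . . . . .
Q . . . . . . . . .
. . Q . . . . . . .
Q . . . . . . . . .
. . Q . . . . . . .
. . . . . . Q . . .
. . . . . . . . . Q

5

Same column: (5,1)–(7,1) (column 1); (6,3)–(8,3) (column 3).
Same diagonal: (3,8)–(8,3) (|3−8| = |8−3| = 5); (4,4)–(7,1) (|4−7| = |4−1| = 3); (4,4)–(10,10) (|4−10| = |4−10| = 6).
Total attacking pairs: 5.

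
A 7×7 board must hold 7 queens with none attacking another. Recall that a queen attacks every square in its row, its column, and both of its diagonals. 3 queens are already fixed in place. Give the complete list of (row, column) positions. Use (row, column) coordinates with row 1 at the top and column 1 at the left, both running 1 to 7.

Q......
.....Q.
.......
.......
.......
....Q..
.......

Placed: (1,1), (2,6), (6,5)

(1,1) (2,6) (3,4) (4,2) (5,7) (6,5) (7,3)

Row 3: attacked by (1,1)→{1,3}; (2,6)→{5,6,7}; (6,5)→{2,5}. Safe: 4. Place at column 4.
Row 4: attacked by (1,1)→{1,4}; (2,6)→{4,6}; (3,4)→{3,4,5}; (6,5)→{3,5,7}. Safe: 2. Place at column 2.
Row 5: attacked by (1,1)→{1,5}; (2,6)→{3,6}; (3,4)→{2,4,6}; (4,2)→{1,2,3}; (6,5)→{4,5,6}. Safe: 7. Place at column 7.
Row 7: attacked by (1,1)→{1,7}; (2,6)→{1,6}; (3,4)→{4}; (4,2)→{2,5}; (5,7)→{5,7}; (6,5)→{4,5,6}. Safe: 3. Place at column 3.
Columns [1, 6, 4, 2, 7, 5, 3], r−c [0, -4, -1, 2, -2, 1, 4], r+c [2, 8, 7, 6, 12, 11, 10] are all distinct, so no two queens attack.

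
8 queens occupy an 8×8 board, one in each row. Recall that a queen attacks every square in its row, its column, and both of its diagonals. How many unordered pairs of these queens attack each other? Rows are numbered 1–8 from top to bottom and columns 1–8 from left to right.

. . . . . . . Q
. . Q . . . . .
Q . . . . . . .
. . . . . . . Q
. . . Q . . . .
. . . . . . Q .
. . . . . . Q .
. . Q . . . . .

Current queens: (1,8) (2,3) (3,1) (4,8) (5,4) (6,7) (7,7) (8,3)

5

Same column: (1,8)–(4,8) (column 8); (2,3)–(8,3) (column 3); (6,7)–(7,7) (column 7).
Same diagonal: (1,8)–(5,4) (|1−5| = |8−4| = 4); (2,3)–(6,7) (|2−6| = |3−7| = 4).
Total attacking pairs: 5.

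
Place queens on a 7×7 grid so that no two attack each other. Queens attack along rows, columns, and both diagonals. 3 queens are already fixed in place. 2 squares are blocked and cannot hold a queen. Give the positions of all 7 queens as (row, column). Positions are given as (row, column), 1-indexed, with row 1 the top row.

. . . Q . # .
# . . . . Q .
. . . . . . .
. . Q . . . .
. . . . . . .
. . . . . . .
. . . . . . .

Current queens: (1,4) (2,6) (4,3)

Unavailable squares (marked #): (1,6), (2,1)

(1,4) (2,6) (3,1) (4,3) (5,5) (6,7) (7,2)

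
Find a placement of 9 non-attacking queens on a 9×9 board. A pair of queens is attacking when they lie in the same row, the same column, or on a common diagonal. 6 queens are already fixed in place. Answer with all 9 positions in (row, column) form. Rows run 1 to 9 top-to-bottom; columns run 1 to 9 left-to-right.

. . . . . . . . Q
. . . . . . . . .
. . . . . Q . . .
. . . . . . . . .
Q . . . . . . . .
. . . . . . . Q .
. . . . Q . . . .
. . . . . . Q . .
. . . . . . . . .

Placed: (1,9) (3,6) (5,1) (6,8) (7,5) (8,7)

Row 2: attacked by (1,9)→{8,9}; (3,6)→{5,6,7}; (5,1)→{1,4}; (6,8)→{4,8}; (7,5)→{5}; (8,7)→{1,7}. Safe: 2, 3. Place at column 3.
Row 4: attacked by (1,9)→{6,9}; (2,3)→{1,3,5}; (3,6)→{5,6,7}; (5,1)→{1,2}; (6,8)→{6,8}; (7,5)→{2,5,8}; (8,7)→{3,7}. Safe: 4. Place at column 4.
Row 9: attacked by (1,9)→{1,9}; (2,3)→{3}; (3,6)→{6}; (4,4)→{4,9}; (5,1)→{1,5}; (6,8)→{5,8}; (7,5)→{3,5,7}; (8,7)→{6,7,8}. Safe: 2. Place at column 2.
Columns [9, 3, 6, 4, 1, 8, 5, 7, 2], r−c [-8, -1, -3, 0, 4, -2, 2, 1, 7], r+c [10, 5, 9, 8, 6, 14, 12, 15, 11] are all distinct, so no two queens attack.

(1,9) (2,3) (3,6) (4,4) (5,1) (6,8) (7,5) (8,7) (9,2)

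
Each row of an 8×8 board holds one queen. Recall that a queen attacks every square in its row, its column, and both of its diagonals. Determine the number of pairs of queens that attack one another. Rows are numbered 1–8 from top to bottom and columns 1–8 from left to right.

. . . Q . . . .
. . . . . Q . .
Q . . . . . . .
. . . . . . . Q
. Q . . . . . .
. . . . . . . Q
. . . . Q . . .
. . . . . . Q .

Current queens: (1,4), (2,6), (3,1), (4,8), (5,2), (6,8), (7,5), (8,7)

Same column: (4,8)–(6,8) (column 8).
Same diagonal: (2,6)–(4,8) (|2−4| = |6−8| = 2); (3,1)–(7,5) (|3−7| = |1−5| = 4); (4,8)–(7,5) (|4−7| = |8−5| = 3).
Total attacking pairs: 4.

4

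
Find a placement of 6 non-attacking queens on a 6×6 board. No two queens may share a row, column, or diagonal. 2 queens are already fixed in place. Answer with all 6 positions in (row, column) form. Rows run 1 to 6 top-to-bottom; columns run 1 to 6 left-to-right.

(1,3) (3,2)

(1,3) (2,6) (3,2) (4,5) (5,1) (6,4)

Row 2: attacked by (1,3)→{2,3,4}; (3,2)→{1,2,3}. Safe: 5, 6. Place at column 6.
Row 4: attacked by (1,3)→{3,6}; (2,6)→{4,6}; (3,2)→{1,2,3}. Safe: 5. Place at column 5.
Row 5: attacked by (1,3)→{3}; (2,6)→{3,6}; (3,2)→{2,4}; (4,5)→{4,5,6}. Safe: 1. Place at column 1.
Row 6: attacked by (1,3)→{3}; (2,6)→{2,6}; (3,2)→{2,5}; (4,5)→{3,5}; (5,1)→{1,2}. Safe: 4. Place at column 4.
Columns [3, 6, 2, 5, 1, 4], r−c [-2, -4, 1, -1, 4, 2], r+c [4, 8, 5, 9, 6, 10] are all distinct, so no two queens attack.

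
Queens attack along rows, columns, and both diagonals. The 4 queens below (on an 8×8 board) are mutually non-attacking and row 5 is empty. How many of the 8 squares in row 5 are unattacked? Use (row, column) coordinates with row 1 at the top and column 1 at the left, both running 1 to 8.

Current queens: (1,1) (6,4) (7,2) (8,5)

2

(1,1) attacks row 5 at column 1 and diagonals 5.
(6,4) attacks row 5 at column 4 and diagonals 3, 5.
(7,2) attacks row 5 at column 2 and diagonals 4.
(8,5) attacks row 5 at column 5 and diagonals 2, 8.
Attacked columns: {1, 2, 3, 4, 5, 8}. Safe: {6, 7}.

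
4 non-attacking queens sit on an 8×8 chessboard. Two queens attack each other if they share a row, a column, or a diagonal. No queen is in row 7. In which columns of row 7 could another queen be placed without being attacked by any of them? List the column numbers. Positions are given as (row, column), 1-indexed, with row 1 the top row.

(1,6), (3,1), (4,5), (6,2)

(1,6) attacks row 7 at column 6.
(3,1) attacks row 7 at column 1 and diagonals 5.
(4,5) attacks row 7 at column 5 and diagonals 2, 8.
(6,2) attacks row 7 at column 2 and diagonals 1, 3.
Attacked columns: {1, 2, 3, 5, 6, 8}. Safe: {4, 7}.

columns 4, 7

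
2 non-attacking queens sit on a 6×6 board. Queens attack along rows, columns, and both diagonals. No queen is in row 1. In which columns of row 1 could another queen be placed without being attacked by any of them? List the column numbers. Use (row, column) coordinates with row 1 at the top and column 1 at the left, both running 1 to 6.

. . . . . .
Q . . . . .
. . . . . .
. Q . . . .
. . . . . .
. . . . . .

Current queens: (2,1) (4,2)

columns 3, 4, 6

(2,1) attacks row 1 at column 1 and diagonals 2.
(4,2) attacks row 1 at column 2 and diagonals 5.
Attacked columns: {1, 2, 5}. Safe: {3, 4, 6}.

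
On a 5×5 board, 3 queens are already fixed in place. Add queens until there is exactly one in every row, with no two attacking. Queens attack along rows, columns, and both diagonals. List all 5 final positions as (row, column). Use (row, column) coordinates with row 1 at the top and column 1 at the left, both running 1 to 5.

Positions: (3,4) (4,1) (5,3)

Row 1: attacked by (3,4)→{2,4}; (4,1)→{1,4}; (5,3)→{3}. Safe: 5. Place at column 5.
Row 2: attacked by (1,5)→{4,5}; (3,4)→{3,4,5}; (4,1)→{1,3}; (5,3)→{3}. Safe: 2. Place at column 2.
Columns [5, 2, 4, 1, 3], r−c [-4, 0, -1, 3, 2], r+c [6, 4, 7, 5, 8] are all distinct, so no two queens attack.

(1,5) (2,2) (3,4) (4,1) (5,3)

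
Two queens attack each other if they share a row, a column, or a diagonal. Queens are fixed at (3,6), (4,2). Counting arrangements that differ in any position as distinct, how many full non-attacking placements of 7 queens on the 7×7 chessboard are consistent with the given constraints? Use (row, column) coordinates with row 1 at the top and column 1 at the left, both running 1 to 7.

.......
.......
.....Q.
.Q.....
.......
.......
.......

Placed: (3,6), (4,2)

2

Branch on row 1: col 1 → 0; col 3 → 1; col 7 → 1.
Sum: 0 + 1 + 1 = 2.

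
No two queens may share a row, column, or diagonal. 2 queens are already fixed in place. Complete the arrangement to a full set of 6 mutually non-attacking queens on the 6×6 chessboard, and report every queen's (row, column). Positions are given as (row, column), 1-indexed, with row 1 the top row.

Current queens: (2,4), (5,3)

(1,2) (2,4) (3,6) (4,1) (5,3) (6,5)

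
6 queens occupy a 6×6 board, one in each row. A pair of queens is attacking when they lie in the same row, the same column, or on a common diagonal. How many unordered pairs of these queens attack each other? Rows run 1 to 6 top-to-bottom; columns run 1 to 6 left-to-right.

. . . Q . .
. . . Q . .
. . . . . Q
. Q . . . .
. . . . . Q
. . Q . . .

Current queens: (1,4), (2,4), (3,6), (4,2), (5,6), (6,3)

Same column: (1,4)–(2,4) (column 4); (3,6)–(5,6) (column 6).
Same diagonal: (1,4)–(3,6) (|1−3| = |4−6| = 2); (2,4)–(4,2) (|2−4| = |4−2| = 2); (3,6)–(6,3) (|3−6| = |6−3| = 3).
Total attacking pairs: 5.

5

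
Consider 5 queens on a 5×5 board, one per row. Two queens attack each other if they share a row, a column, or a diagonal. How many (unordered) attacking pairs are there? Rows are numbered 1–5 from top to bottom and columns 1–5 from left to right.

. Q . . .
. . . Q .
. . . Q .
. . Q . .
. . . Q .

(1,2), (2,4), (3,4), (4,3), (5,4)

Same column: (2,4)–(3,4) (column 4); (2,4)–(5,4) (column 4); (3,4)–(5,4) (column 4).
Same diagonal: (1,2)–(3,4) (|1−3| = |2−4| = 2); (3,4)–(4,3) (|3−4| = |4−3| = 1); (4,3)–(5,4) (|4−5| = |3−4| = 1).
Total attacking pairs: 6.

6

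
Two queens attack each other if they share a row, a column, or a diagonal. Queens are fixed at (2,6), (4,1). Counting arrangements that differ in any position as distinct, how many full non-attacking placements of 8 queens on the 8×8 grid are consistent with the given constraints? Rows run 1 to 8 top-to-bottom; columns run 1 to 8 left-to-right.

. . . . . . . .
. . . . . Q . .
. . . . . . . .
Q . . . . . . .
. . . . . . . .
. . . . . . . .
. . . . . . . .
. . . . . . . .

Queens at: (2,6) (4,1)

3

Branch on row 1: col 2 → 0; col 3 → 3; col 8 → 0.
Sum: 0 + 3 + 0 = 3.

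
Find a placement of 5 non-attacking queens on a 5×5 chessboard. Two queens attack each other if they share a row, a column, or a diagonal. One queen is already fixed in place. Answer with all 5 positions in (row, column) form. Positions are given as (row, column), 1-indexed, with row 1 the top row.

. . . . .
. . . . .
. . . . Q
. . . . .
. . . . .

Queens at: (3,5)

Row 1: attacked by (3,5)→{3,5}. Safe: 1, 2, 4. Place at column 1.
Row 2: attacked by (1,1)→{1,2}; (3,5)→{4,5}. Safe: 3. Place at column 3.
Row 4: attacked by (1,1)→{1,4}; (2,3)→{1,3,5}; (3,5)→{4,5}. Safe: 2. Place at column 2.
Row 5: attacked by (1,1)→{1,5}; (2,3)→{3}; (3,5)→{3,5}; (4,2)→{1,2,3}. Safe: 4. Place at column 4.
Columns [1, 3, 5, 2, 4], r−c [0, -1, -2, 2, 1], r+c [2, 5, 8, 6, 9] are all distinct, so no two queens attack.

(1,1) (2,3) (3,5) (4,2) (5,4)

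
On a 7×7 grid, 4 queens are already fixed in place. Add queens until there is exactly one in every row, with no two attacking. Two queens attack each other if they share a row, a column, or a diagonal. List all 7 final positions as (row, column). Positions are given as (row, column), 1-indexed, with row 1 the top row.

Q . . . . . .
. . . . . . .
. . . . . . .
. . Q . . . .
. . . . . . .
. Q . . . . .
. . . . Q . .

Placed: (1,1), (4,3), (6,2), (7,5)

Row 2: attacked by (1,1)→{1,2}; (4,3)→{1,3,5}; (6,2)→{2,6}; (7,5)→{5}. Safe: 4, 7. Place at column 4.
Row 3: attacked by (1,1)→{1,3}; (2,4)→{3,4,5}; (4,3)→{2,3,4}; (6,2)→{2,5}; (7,5)→{1,5}. Safe: 6, 7. Place at column 7.
Row 5: attacked by (1,1)→{1,5}; (2,4)→{1,4,7}; (3,7)→{5,7}; (4,3)→{2,3,4}; (6,2)→{1,2,3}; (7,5)→{3,5,7}. Safe: 6. Place at column 6.
Columns [1, 4, 7, 3, 6, 2, 5], r−c [0, -2, -4, 1, -1, 4, 2], r+c [2, 6, 10, 7, 11, 8, 12] are all distinct, so no two queens attack.

(1,1) (2,4) (3,7) (4,3) (5,6) (6,2) (7,5)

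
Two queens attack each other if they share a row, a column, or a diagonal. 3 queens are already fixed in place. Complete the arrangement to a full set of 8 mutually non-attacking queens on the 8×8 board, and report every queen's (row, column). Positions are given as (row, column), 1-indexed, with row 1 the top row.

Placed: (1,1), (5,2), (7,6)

Row 2: attacked by (1,1)→{1,2}; (5,2)→{2,5}; (7,6)→{1,6}. Safe: 3, 4, 7, 8. Place at column 7.
Row 3: attacked by (1,1)→{1,3}; (2,7)→{6,7,8}; (5,2)→{2,4}; (7,6)→{2,6}. Safe: 5. Place at column 5.
Row 4: attacked by (1,1)→{1,4}; (2,7)→{5,7}; (3,5)→{4,5,6}; (5,2)→{1,2,3}; (7,6)→{3,6}. Safe: 8. Place at column 8.
Row 6: attacked by (1,1)→{1,6}; (2,7)→{3,7}; (3,5)→{2,5,8}; (4,8)→{6,8}; (5,2)→{1,2,3}; (7,6)→{5,6,7}. Safe: 4. Place at column 4.
Row 8: attacked by (1,1)→{1,8}; (2,7)→{1,7}; (3,5)→{5}; (4,8)→{4,8}; (5,2)→{2,5}; (6,4)→{2,4,6}; (7,6)→{5,6,7}. Safe: 3. Place at column 3.
Columns [1, 7, 5, 8, 2, 4, 6, 3], r−c [0, -5, -2, -4, 3, 2, 1, 5], r+c [2, 9, 8, 12, 7, 10, 13, 11] are all distinct, so no two queens attack.

(1,1) (2,7) (3,5) (4,8) (5,2) (6,4) (7,6) (8,3)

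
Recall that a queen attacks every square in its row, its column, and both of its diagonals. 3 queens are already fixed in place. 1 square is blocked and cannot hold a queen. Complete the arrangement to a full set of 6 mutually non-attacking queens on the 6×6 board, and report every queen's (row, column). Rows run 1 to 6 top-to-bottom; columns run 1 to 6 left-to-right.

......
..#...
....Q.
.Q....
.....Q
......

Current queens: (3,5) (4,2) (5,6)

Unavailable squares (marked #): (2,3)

Row 1: attacked by (3,5)→{3,5}; (4,2)→{2,5}; (5,6)→{2,6}. Safe: 1, 4. Place at column 4.
Row 2: attacked by (1,4)→{3,4,5}; (3,5)→{4,5,6}; (4,2)→{2,4}; (5,6)→{3,6}. Blocked: 3. Safe: 1. Place at column 1.
Row 6: attacked by (1,4)→{4}; (2,1)→{1,5}; (3,5)→{2,5}; (4,2)→{2,4}; (5,6)→{5,6}. Safe: 3. Place at column 3.
Columns [4, 1, 5, 2, 6, 3], r−c [-3, 1, -2, 2, -1, 3], r+c [5, 3, 8, 6, 11, 9] are all distinct, so no two queens attack.

(1,4) (2,1) (3,5) (4,2) (5,6) (6,3)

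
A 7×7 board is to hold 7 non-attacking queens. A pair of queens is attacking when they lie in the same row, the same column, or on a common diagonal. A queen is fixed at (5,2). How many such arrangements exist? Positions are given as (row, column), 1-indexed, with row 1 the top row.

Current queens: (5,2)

Branch on row 1: col 1 → 1; col 3 → 1; col 4 → 2; col 5 → 1; col 7 → 1.
Sum: 1 + 1 + 2 + 1 + 1 = 6.

6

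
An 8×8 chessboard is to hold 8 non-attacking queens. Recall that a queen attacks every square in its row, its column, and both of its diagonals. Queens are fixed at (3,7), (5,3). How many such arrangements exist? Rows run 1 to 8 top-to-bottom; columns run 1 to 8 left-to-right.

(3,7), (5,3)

Branch on row 1: col 1 → 0; col 2 → 1; col 4 → 0; col 6 → 2; col 8 → 0.
Sum: 0 + 1 + 0 + 2 + 0 = 3.

3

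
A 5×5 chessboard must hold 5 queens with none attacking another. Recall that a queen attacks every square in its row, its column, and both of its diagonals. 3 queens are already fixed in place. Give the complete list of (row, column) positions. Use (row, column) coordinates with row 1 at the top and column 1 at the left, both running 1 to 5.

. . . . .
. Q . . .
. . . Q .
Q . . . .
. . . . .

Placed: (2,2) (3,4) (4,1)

(1,5) (2,2) (3,4) (4,1) (5,3)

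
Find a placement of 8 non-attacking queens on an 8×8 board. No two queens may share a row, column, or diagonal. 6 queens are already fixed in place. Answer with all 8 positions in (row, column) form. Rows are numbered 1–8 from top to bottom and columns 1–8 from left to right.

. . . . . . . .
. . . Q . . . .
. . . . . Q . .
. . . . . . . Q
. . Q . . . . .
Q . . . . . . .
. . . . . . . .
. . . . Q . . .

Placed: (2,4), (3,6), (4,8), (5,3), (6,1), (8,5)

Row 1: attacked by (2,4)→{3,4,5}; (3,6)→{4,6,8}; (4,8)→{5,8}; (5,3)→{3,7}; (6,1)→{1,6}; (8,5)→{5}. Safe: 2. Place at column 2.
Row 7: attacked by (1,2)→{2,8}; (2,4)→{4}; (3,6)→{2,6}; (4,8)→{5,8}; (5,3)→{1,3,5}; (6,1)→{1,2}; (8,5)→{4,5,6}. Safe: 7. Place at column 7.
Columns [2, 4, 6, 8, 3, 1, 7, 5], r−c [-1, -2, -3, -4, 2, 5, 0, 3], r+c [3, 6, 9, 12, 8, 7, 14, 13] are all distinct, so no two queens attack.

(1,2) (2,4) (3,6) (4,8) (5,3) (6,1) (7,7) (8,5)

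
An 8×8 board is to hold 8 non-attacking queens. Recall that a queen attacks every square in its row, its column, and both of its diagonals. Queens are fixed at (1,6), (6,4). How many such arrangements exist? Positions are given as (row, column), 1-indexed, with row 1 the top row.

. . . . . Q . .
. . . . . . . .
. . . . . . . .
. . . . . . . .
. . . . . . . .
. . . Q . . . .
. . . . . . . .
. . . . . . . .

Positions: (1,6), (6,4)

Branch on row 2: col 1 → 0; col 2 → 0; col 3 → 2.
Sum: 0 + 0 + 2 = 2.

2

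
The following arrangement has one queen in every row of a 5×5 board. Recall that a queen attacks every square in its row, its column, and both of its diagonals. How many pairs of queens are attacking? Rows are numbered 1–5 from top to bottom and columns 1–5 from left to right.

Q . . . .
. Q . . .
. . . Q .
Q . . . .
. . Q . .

Same column: (1,1)–(4,1) (column 1).
Same diagonal: (1,1)–(2,2) (|1−2| = |1−2| = 1).
Total attacking pairs: 2.

2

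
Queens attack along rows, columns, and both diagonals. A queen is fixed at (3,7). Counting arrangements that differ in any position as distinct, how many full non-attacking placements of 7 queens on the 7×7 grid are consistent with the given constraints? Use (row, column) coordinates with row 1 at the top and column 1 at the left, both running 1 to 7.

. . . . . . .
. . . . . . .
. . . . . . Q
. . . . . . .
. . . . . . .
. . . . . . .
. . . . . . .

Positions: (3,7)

6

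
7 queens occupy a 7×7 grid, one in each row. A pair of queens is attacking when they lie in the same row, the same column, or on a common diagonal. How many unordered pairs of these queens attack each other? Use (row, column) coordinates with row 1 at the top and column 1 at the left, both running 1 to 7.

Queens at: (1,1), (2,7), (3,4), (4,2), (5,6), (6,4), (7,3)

4

Same column: (3,4)–(6,4) (column 4).
Same diagonal: (3,4)–(5,6) (|3−5| = |4−6| = 2); (4,2)–(6,4) (|4−6| = |2−4| = 2); (6,4)–(7,3) (|6−7| = |4−3| = 1).
Total attacking pairs: 4.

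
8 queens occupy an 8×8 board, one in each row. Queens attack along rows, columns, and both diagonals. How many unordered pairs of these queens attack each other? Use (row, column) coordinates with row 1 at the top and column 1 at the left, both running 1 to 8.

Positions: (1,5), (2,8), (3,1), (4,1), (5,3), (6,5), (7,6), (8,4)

Same column: (1,5)–(6,5) (column 5); (3,1)–(4,1) (column 1).
Same diagonal: (3,1)–(5,3) (|3−5| = |1−3| = 2); (6,5)–(7,6) (|6−7| = |5−6| = 1).
Total attacking pairs: 4.

4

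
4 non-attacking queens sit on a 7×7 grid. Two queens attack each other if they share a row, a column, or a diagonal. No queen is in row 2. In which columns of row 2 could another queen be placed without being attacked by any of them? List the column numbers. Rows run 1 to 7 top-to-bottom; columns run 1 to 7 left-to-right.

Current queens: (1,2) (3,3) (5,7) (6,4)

columns 5, 6

(1,2) attacks row 2 at column 2 and diagonals 1, 3.
(3,3) attacks row 2 at column 3 and diagonals 2, 4.
(5,7) attacks row 2 at column 7 and diagonals 4.
(6,4) attacks row 2 at column 4.
Attacked columns: {1, 2, 3, 4, 7}. Safe: {5, 6}.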